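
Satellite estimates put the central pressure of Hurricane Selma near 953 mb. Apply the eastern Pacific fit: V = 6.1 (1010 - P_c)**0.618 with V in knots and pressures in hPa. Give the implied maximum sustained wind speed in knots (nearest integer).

ΔP = 1010 − 953 = 57 mb.
57^0.618 ≈ 12.166.
V ≈ 6.1 × 12.166 ≈ 74.2 kt.

74 kt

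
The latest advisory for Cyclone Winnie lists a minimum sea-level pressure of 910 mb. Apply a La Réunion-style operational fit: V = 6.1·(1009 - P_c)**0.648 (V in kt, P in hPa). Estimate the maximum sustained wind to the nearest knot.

120 kt

ΔP = 1009 − 910 = 99 mb.
99^0.648 ≈ 19.641.
V ≈ 6.1 × 19.641 ≈ 119.8 kt.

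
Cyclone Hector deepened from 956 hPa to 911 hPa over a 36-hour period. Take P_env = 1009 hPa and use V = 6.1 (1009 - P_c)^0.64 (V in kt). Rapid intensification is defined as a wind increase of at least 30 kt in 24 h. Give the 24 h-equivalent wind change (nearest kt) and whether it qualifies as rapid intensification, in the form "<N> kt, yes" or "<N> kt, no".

V₁: ΔP = 53, V ≈ 6.1 × 53^0.64 ≈ 77.42 kt.
V₂: ΔP = 98, V ≈ 6.1 × 98^0.64 ≈ 114.74 kt.
ΔV over 36 h = 37.32 kt → 24 h equivalent = 37.32 × 24/36 ≈ 24.88 kt.
25 kt < 30 kt ⇒ not rapid intensification.

25 kt, no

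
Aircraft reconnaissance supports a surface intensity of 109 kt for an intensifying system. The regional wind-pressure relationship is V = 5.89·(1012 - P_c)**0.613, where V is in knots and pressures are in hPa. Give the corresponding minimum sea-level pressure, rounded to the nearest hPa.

ΔP = (V / 5.89)^(1/0.613) = (109/5.89)^1.631.
109/5.89 = 18.506; 18.506^1.631 ≈ 116.79 hPa.
P_c = 1012 − 116.79 = 895.21 ≈ 895 hPa.

895 hPa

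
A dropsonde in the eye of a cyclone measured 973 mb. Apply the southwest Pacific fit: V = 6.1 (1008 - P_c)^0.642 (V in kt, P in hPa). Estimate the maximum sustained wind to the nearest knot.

ΔP = 1008 − 973 = 35 mb.
35^0.642 ≈ 9.801.
V ≈ 6.1 × 9.801 ≈ 59.8 kt.

60 kt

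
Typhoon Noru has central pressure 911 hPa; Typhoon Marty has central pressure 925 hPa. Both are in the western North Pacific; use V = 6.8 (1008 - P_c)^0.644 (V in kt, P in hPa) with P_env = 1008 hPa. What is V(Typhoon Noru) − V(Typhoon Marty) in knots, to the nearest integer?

Typhoon Noru: ΔP = 97; V ≈ 6.8 × 97^0.644 ≈ 129.42 kt.
Typhoon Marty: ΔP = 83; V ≈ 6.8 × 83^0.644 ≈ 117.06 kt.
Difference ≈ 129.42 − 117.06 = 12.36 → 12 kt.

12 kt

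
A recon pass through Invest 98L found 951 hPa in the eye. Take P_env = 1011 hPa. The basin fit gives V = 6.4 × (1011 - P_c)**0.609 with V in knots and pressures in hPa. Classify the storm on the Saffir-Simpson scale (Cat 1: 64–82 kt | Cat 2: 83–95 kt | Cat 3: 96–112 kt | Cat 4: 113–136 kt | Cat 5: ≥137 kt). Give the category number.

ΔP = 1011 − 951 = 60 hPa.
V ≈ 6.4 × 60^0.609 = 6.4 × 12.10 ≈ 77 kt.
77 kt falls in the Category 1 band.

1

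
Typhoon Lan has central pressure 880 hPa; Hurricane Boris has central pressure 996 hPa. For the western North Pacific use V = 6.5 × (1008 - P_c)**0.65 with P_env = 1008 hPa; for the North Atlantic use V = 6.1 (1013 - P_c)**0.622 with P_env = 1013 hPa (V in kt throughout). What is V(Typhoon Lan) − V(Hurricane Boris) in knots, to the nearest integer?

Typhoon Lan: ΔP = 128; V ≈ 6.5 × 128^0.65 ≈ 152.26 kt.
Hurricane Boris: ΔP = 17; V ≈ 6.1 × 17^0.622 ≈ 35.54 kt.
Difference ≈ 152.26 − 35.54 = 116.72 → 117 kt.

117 kt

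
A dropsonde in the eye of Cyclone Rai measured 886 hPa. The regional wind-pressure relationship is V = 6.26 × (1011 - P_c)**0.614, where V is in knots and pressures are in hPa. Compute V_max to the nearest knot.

ΔP = 1011 − 886 = 125 hPa.
125^0.614 ≈ 19.387.
V ≈ 6.26 × 19.387 ≈ 121.4 kt.

121 kt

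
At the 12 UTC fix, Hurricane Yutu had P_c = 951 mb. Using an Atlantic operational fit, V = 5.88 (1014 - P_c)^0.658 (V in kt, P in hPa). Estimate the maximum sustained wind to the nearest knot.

90 kt

ΔP = 1014 − 951 = 63 mb.
63^0.658 ≈ 15.274.
V ≈ 5.88 × 15.274 ≈ 89.8 kt.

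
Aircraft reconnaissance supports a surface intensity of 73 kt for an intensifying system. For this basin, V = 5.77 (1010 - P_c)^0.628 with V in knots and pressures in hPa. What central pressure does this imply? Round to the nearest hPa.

953 hPa

ΔP = (V / 5.77)^(1/0.628) = (73/5.77)^1.592.
73/5.77 = 12.652; 12.652^1.592 ≈ 56.89 hPa.
P_c = 1010 − 56.89 = 953.11 ≈ 953 hPa.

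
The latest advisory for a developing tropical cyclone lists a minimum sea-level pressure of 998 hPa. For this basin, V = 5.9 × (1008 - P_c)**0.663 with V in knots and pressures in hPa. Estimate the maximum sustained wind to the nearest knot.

27 kt

ΔP = 1008 − 998 = 10 hPa.
10^0.663 ≈ 4.603.
V ≈ 5.9 × 4.603 ≈ 27.2 kt.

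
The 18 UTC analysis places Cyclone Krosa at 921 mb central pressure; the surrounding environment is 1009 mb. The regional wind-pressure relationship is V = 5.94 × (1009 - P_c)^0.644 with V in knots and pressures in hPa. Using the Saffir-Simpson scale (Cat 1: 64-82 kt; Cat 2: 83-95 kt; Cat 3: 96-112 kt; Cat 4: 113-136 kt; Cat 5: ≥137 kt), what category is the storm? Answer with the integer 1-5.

ΔP = 1009 − 921 = 88 mb.
V ≈ 5.94 × 88^0.644 = 5.94 × 17.88 ≈ 106 kt.
106 kt falls in the Category 3 band.

3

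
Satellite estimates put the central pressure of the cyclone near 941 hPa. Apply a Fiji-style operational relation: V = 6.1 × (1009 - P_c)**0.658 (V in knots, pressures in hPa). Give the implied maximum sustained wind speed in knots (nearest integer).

98 kt

ΔP = 1009 − 941 = 68 hPa.
68^0.658 ≈ 16.062.
V ≈ 6.1 × 16.062 ≈ 98.0 kt.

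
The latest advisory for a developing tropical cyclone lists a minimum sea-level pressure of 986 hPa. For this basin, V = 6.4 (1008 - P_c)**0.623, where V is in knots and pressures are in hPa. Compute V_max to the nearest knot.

44 kt

ΔP = 1008 − 986 = 22 hPa.
22^0.623 ≈ 6.860.
V ≈ 6.4 × 6.860 ≈ 43.9 kt.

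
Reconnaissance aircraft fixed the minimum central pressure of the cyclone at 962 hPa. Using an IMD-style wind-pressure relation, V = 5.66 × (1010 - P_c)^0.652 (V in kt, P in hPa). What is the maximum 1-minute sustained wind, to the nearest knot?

71 kt

ΔP = 1010 − 962 = 48 hPa.
48^0.652 ≈ 12.479.
V ≈ 5.66 × 12.479 ≈ 70.6 kt.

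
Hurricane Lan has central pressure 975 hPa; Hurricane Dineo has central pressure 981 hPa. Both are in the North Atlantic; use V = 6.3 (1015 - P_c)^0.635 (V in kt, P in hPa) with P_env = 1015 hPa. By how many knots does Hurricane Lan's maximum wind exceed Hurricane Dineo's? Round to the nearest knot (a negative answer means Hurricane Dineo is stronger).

6 kt

Hurricane Lan: ΔP = 40; V ≈ 6.3 × 40^0.635 ≈ 65.56 kt.
Hurricane Dineo: ΔP = 34; V ≈ 6.3 × 34^0.635 ≈ 59.13 kt.
Difference ≈ 65.56 − 59.13 = 6.43 → 6 kt.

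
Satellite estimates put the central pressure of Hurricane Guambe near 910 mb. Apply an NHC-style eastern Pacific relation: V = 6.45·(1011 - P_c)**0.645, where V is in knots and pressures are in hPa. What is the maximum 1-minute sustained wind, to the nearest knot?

ΔP = 1011 − 910 = 101 mb.
101^0.645 ≈ 19.624.
V ≈ 6.45 × 19.624 ≈ 126.6 kt.

127 kt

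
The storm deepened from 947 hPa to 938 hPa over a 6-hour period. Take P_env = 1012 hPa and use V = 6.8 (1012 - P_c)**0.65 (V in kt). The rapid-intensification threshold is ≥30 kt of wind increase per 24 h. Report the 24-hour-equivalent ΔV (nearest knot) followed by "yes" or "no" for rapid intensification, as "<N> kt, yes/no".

36 kt, yes

V₁: ΔP = 65, V ≈ 6.8 × 65^0.65 ≈ 102.54 kt.
V₂: ΔP = 74, V ≈ 6.8 × 74^0.65 ≈ 111.56 kt.
ΔV over 6 h = 9.02 kt → 24 h equivalent = 9.02 × 24/6 ≈ 36.08 kt.
36 kt ≥ 30 kt ⇒ rapid intensification.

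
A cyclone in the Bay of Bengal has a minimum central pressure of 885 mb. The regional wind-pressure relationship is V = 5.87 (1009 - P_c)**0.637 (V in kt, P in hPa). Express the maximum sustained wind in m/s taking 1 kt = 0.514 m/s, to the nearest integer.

ΔP = 1009 − 885 = 124 mb.
V ≈ 5.87 × 124^0.637 = 5.87 × 21.553 ≈ 126.517 kt.
126.517 × 0.514 ≈ 65.03 m/s → 65 m/s.

65 m/s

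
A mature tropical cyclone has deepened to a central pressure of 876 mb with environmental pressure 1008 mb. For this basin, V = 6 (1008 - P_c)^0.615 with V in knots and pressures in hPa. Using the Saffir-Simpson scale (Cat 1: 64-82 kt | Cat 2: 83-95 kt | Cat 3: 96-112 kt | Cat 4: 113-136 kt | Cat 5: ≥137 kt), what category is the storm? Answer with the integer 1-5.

ΔP = 1008 − 876 = 132 mb.
V ≈ 6 × 132^0.615 = 6 × 20.14 ≈ 121 kt.
121 kt falls in the Category 4 band.

4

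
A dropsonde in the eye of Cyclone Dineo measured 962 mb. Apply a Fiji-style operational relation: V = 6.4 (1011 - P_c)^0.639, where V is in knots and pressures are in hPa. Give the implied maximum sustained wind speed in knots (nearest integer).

ΔP = 1011 − 962 = 49 mb.
49^0.639 ≈ 12.024.
V ≈ 6.4 × 12.024 ≈ 77.0 kt.

77 kt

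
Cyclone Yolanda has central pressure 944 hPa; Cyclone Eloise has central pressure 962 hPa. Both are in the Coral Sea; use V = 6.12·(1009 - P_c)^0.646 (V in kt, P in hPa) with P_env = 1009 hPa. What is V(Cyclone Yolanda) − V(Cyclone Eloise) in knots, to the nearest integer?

Cyclone Yolanda: ΔP = 65; V ≈ 6.12 × 65^0.646 ≈ 90.76 kt.
Cyclone Eloise: ΔP = 47; V ≈ 6.12 × 47^0.646 ≈ 73.61 kt.
Difference ≈ 90.76 − 73.61 = 17.15 → 17 kt.

17 kt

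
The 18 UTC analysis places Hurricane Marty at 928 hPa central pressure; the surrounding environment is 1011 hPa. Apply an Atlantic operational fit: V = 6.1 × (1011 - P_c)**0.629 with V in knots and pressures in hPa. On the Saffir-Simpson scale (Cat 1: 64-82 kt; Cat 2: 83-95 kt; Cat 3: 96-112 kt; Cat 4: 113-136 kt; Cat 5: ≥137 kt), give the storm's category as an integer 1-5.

ΔP = 1011 − 928 = 83 hPa.
V ≈ 6.1 × 83^0.629 = 6.1 × 16.11 ≈ 98 kt.
98 kt falls in the Category 3 band.

3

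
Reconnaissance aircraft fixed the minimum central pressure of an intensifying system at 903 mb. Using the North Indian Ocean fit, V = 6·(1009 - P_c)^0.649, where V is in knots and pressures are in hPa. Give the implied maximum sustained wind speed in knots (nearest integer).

ΔP = 1009 − 903 = 106 mb.
106^0.649 ≈ 20.626.
V ≈ 6 × 20.626 ≈ 123.8 kt.

124 kt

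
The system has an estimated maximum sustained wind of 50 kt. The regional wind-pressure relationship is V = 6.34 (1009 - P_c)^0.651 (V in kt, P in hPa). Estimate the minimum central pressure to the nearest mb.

985 mb

ΔP = (V / 6.34)^(1/0.651) = (50/6.34)^1.536.
50/6.34 = 7.886; 7.886^1.536 ≈ 23.86 mb.
P_c = 1009 − 23.86 = 985.14 ≈ 985 mb.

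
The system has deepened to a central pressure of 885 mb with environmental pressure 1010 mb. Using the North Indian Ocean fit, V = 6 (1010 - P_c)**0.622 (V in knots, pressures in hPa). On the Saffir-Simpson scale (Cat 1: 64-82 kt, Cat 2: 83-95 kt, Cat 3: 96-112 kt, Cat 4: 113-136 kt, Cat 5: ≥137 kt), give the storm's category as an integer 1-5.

4

ΔP = 1010 − 885 = 125 mb.
V ≈ 6 × 125^0.622 = 6 × 20.15 ≈ 121 kt.
121 kt falls in the Category 4 band.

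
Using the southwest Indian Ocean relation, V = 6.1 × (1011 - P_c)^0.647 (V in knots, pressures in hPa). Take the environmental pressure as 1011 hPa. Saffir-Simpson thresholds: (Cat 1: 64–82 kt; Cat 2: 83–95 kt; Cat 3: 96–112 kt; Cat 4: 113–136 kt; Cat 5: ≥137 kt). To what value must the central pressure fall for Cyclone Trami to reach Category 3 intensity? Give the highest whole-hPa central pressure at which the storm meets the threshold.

940 hPa

Category 3 begins at V = 96 kt.
Required ΔP = (96/6.1)^(1/0.647) = 15.738^1.546 ≈ 70.79 hPa.
P_c ≤ 1011 − 70.79 = 940.21, so the highest integer P_c is 940 hPa.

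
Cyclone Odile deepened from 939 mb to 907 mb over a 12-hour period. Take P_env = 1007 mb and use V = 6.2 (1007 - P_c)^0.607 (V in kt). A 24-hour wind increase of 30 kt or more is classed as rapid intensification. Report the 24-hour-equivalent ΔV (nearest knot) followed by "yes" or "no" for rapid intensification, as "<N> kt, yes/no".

V₁: ΔP = 68, V ≈ 6.2 × 68^0.607 ≈ 80.30 kt.
V₂: ΔP = 100, V ≈ 6.2 × 100^0.607 ≈ 101.48 kt.
ΔV over 12 h = 21.18 kt → 24 h equivalent = 21.18 × 24/12 ≈ 42.36 kt.
42 kt ≥ 30 kt ⇒ rapid intensification.

42 kt, yes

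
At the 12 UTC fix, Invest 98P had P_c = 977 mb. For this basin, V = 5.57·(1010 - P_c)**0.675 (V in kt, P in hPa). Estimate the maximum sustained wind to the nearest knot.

ΔP = 1010 − 977 = 33 mb.
33^0.675 ≈ 10.592.
V ≈ 5.57 × 10.592 ≈ 59.0 kt.

59 kt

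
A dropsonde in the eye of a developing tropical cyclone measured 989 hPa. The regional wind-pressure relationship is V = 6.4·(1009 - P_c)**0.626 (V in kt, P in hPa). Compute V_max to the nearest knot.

ΔP = 1009 − 989 = 20 hPa.
20^0.626 ≈ 6.523.
V ≈ 6.4 × 6.523 ≈ 41.7 kt.

42 kt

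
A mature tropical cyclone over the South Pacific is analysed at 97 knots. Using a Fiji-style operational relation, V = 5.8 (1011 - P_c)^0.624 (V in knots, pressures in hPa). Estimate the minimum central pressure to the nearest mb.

920 mb

ΔP = (V / 5.8)^(1/0.624) = (97/5.8)^1.603.
97/5.8 = 16.724; 16.724^1.603 ≈ 91.30 mb.
P_c = 1011 − 91.30 = 919.70 ≈ 920 mb.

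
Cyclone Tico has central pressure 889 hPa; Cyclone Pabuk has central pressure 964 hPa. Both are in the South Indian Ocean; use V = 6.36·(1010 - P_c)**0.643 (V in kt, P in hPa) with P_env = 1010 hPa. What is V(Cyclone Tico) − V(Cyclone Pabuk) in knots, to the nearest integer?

64 kt

Cyclone Tico: ΔP = 121; V ≈ 6.36 × 121^0.643 ≈ 138.90 kt.
Cyclone Pabuk: ΔP = 46; V ≈ 6.36 × 46^0.643 ≈ 74.58 kt.
Difference ≈ 138.90 − 74.58 = 64.32 → 64 kt.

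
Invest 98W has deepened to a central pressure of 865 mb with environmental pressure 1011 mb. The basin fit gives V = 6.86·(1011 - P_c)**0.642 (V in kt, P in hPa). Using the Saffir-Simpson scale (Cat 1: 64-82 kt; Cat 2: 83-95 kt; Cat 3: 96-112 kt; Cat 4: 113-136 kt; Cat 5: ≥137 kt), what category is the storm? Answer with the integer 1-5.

5

ΔP = 1011 − 865 = 146 mb.
V ≈ 6.86 × 146^0.642 = 6.86 × 24.52 ≈ 168 kt.
168 kt falls in the Category 5 band.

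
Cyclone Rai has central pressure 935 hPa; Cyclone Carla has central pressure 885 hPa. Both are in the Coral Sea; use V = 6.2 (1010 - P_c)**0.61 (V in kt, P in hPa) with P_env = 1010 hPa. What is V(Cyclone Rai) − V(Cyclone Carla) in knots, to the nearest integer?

-32 kt

Cyclone Rai: ΔP = 75; V ≈ 6.2 × 75^0.61 ≈ 86.33 kt.
Cyclone Carla: ΔP = 125; V ≈ 6.2 × 125^0.61 ≈ 117.90 kt.
Difference ≈ 86.33 − 117.90 = -31.57 → -32 kt.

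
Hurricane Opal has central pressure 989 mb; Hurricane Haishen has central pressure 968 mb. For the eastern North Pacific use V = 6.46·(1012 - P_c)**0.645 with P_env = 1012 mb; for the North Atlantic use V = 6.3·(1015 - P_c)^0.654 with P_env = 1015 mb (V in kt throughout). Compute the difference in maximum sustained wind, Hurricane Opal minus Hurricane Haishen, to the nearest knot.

Hurricane Opal: ΔP = 23; V ≈ 6.46 × 23^0.645 ≈ 48.81 kt.
Hurricane Haishen: ΔP = 47; V ≈ 6.3 × 47^0.654 ≈ 78.14 kt.
Difference ≈ 48.81 − 78.14 = -29.33 → -29 kt.

-29 kt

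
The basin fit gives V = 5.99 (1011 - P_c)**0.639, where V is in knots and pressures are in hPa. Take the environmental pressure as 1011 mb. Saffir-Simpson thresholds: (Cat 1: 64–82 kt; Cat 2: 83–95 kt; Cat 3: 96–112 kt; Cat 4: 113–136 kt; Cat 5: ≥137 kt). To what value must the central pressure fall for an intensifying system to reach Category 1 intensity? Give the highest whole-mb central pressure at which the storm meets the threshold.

970 mb

Category 1 begins at V = 64 kt.
Required ΔP = (64/5.99)^(1/0.639) = 10.684^1.565 ≈ 40.73 mb.
P_c ≤ 1011 − 40.73 = 970.27, so the highest integer P_c is 970 mb.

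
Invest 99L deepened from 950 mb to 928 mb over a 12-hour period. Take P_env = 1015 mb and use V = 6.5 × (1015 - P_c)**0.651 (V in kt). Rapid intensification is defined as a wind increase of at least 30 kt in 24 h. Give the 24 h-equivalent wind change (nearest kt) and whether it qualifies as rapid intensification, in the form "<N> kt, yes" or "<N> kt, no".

41 kt, yes

V₁: ΔP = 65, V ≈ 6.5 × 65^0.651 ≈ 98.43 kt.
V₂: ΔP = 87, V ≈ 6.5 × 87^0.651 ≈ 119.00 kt.
ΔV over 12 h = 20.57 kt → 24 h equivalent = 20.57 × 24/12 ≈ 41.14 kt.
41 kt ≥ 30 kt ⇒ rapid intensification.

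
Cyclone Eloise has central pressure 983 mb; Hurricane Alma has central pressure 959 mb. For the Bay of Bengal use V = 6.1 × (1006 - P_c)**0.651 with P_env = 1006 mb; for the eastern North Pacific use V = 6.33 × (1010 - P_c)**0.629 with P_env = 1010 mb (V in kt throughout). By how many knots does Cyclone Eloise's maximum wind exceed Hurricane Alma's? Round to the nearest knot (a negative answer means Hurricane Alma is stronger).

Cyclone Eloise: ΔP = 23; V ≈ 6.1 × 23^0.651 ≈ 46.97 kt.
Hurricane Alma: ΔP = 51; V ≈ 6.33 × 51^0.629 ≈ 75.07 kt.
Difference ≈ 46.97 − 75.07 = -28.10 → -28 kt.

-28 kt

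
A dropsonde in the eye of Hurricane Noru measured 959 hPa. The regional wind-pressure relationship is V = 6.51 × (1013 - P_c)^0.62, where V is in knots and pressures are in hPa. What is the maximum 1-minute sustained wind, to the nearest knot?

77 kt

ΔP = 1013 − 959 = 54 hPa.
54^0.62 ≈ 11.860.
V ≈ 6.51 × 11.860 ≈ 77.2 kt.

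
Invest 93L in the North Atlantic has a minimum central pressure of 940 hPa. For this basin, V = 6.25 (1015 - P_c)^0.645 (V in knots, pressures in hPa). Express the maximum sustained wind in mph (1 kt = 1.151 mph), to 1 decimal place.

116.5 mph

ΔP = 1015 − 940 = 75 hPa.
V ≈ 6.25 × 75^0.645 = 6.25 × 16.196 ≈ 101.227 kt.
101.227 × 1.151 ≈ 116.51 mph → 116.5 mph.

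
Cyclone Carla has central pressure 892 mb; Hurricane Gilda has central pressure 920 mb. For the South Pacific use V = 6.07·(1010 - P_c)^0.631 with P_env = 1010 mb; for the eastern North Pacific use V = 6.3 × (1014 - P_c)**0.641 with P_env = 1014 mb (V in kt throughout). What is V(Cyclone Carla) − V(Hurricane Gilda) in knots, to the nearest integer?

7 kt

Cyclone Carla: ΔP = 118; V ≈ 6.07 × 118^0.631 ≈ 123.18 kt.
Hurricane Gilda: ΔP = 94; V ≈ 6.3 × 94^0.641 ≈ 115.91 kt.
Difference ≈ 123.18 − 115.91 = 7.27 → 7 kt.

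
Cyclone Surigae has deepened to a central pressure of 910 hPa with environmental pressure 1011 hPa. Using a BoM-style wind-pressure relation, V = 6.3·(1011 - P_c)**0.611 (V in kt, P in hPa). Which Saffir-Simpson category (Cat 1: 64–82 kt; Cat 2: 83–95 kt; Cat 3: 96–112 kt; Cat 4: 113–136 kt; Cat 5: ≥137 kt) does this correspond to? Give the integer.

3

ΔP = 1011 − 910 = 101 hPa.
V ≈ 6.3 × 101^0.611 = 6.3 × 16.77 ≈ 106 kt.
106 kt falls in the Category 3 band.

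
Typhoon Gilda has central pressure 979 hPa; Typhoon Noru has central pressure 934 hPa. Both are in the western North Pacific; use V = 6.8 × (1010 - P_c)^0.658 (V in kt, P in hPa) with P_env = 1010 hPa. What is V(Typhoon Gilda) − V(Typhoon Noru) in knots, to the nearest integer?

Typhoon Gilda: ΔP = 31; V ≈ 6.8 × 31^0.658 ≈ 65.14 kt.
Typhoon Noru: ΔP = 76; V ≈ 6.8 × 76^0.658 ≈ 117.51 kt.
Difference ≈ 65.14 − 117.51 = -52.37 → -52 kt.

-52 kt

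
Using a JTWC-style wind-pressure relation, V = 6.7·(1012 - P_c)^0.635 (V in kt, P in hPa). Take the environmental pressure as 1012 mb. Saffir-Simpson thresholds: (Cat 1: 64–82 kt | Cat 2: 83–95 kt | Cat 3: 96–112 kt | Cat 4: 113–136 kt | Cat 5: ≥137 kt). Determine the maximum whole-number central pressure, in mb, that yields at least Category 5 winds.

Category 5 begins at V = 137 kt.
Required ΔP = (137/6.7)^(1/0.635) = 20.448^1.575 ≈ 115.88 mb.
P_c ≤ 1012 − 115.88 = 896.12, so the highest integer P_c is 896 mb.

896 mb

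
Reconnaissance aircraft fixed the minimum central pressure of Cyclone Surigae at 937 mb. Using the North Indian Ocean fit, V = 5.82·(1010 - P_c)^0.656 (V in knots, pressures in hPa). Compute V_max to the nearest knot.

97 kt

ΔP = 1010 − 937 = 73 mb.
73^0.656 ≈ 16.686.
V ≈ 5.82 × 16.686 ≈ 97.1 kt.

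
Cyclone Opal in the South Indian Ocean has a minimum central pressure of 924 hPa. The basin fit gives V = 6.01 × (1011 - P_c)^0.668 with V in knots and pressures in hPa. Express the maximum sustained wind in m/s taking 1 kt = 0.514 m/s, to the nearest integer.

61 m/s

ΔP = 1011 − 924 = 87 hPa.
V ≈ 6.01 × 87^0.668 = 6.01 × 19.751 ≈ 118.706 kt.
118.706 × 0.514 ≈ 61.01 m/s → 61 m/s.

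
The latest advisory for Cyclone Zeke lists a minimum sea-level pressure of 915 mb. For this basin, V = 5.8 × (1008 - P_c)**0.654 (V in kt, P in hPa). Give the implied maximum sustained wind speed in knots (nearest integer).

ΔP = 1008 − 915 = 93 mb.
93^0.654 ≈ 19.382.
V ≈ 5.8 × 19.382 ≈ 112.4 kt.

112 kt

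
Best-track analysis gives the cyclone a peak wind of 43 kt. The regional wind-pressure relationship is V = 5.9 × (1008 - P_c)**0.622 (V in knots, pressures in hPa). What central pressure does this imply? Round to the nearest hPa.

984 hPa

ΔP = (V / 5.9)^(1/0.622) = (43/5.9)^1.608.
43/5.9 = 7.288; 7.288^1.608 ≈ 24.37 hPa.
P_c = 1008 − 24.37 = 983.63 ≈ 984 hPa.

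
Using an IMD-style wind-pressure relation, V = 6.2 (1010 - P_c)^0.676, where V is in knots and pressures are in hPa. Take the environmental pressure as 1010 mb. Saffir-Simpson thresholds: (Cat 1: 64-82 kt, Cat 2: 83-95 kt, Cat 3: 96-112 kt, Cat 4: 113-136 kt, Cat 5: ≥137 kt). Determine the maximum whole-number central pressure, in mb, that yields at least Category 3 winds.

Category 3 begins at V = 96 kt.
Required ΔP = (96/6.2)^(1/0.676) = 15.484^1.479 ≈ 57.57 mb.
P_c ≤ 1010 − 57.57 = 952.43, so the highest integer P_c is 952 mb.

952 mb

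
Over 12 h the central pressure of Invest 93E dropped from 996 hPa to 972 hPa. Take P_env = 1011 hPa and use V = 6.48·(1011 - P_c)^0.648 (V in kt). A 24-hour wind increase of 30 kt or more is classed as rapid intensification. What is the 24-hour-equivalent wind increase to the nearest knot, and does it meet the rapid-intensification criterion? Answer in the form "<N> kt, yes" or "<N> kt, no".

V₁: ΔP = 15, V ≈ 6.48 × 15^0.648 ≈ 37.47 kt.
V₂: ΔP = 39, V ≈ 6.48 × 39^0.648 ≈ 69.60 kt.
ΔV over 12 h = 32.13 kt → 24 h equivalent = 32.13 × 24/12 ≈ 64.26 kt.
64 kt ≥ 30 kt ⇒ rapid intensification.

64 kt, yes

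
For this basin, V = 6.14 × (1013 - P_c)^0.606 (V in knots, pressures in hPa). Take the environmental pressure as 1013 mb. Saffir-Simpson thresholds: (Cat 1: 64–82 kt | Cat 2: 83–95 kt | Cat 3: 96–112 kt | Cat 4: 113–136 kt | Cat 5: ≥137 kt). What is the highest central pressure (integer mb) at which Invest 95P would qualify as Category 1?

Category 1 begins at V = 64 kt.
Required ΔP = (64/6.14)^(1/0.606) = 10.423^1.650 ≈ 47.85 mb.
P_c ≤ 1013 − 47.85 = 965.15, so the highest integer P_c is 965 mb.

965 mb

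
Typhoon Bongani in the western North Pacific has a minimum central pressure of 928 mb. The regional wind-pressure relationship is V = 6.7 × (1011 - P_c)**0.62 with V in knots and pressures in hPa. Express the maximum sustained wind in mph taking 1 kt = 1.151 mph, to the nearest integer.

ΔP = 1011 − 928 = 83 mb.
V ≈ 6.7 × 83^0.62 = 6.7 × 15.482 ≈ 103.730 kt.
103.730 × 1.151 ≈ 119.39 mph → 119 mph.

119 mph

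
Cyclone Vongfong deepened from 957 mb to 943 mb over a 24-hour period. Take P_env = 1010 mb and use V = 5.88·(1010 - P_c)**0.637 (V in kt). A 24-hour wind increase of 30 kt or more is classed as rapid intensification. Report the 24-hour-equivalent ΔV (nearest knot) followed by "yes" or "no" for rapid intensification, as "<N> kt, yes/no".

12 kt, no

V₁: ΔP = 53, V ≈ 5.88 × 53^0.637 ≈ 73.75 kt.
V₂: ΔP = 67, V ≈ 5.88 × 67^0.637 ≈ 85.62 kt.
ΔV over 24 h = 11.87 kt → 24 h equivalent = 11.87 × 24/24 ≈ 11.87 kt.
12 kt < 30 kt ⇒ not rapid intensification.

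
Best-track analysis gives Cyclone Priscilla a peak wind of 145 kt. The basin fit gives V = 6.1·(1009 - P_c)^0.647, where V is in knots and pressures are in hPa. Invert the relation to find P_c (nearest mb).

875 mb

ΔP = (V / 6.1)^(1/0.647) = (145/6.1)^1.546.
145/6.1 = 23.770; 23.770^1.546 ≈ 133.91 mb.
P_c = 1009 − 133.91 = 875.09 ≈ 875 mb.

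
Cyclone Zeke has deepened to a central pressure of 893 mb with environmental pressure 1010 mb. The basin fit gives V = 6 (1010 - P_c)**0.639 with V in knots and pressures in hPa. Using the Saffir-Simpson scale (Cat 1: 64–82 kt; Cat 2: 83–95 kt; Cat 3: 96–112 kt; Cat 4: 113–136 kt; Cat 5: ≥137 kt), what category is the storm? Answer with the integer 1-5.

ΔP = 1010 − 893 = 117 mb.
V ≈ 6 × 117^0.639 = 6 × 20.97 ≈ 126 kt.
126 kt falls in the Category 4 band.

4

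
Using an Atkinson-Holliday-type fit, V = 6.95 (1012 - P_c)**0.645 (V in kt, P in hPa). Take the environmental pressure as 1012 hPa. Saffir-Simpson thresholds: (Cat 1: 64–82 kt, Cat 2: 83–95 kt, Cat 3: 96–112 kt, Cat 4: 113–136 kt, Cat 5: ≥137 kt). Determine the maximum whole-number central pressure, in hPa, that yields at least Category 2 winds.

965 hPa

Category 2 begins at V = 83 kt.
Required ΔP = (83/6.95)^(1/0.645) = 11.942^1.550 ≈ 46.76 hPa.
P_c ≤ 1012 − 46.76 = 965.24, so the highest integer P_c is 965 hPa.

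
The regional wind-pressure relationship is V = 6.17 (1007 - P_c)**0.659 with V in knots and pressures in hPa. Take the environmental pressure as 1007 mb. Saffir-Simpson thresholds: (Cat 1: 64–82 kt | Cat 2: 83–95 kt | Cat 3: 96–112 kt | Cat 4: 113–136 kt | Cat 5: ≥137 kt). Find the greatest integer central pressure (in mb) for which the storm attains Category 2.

955 mb

Category 2 begins at V = 83 kt.
Required ΔP = (83/6.17)^(1/0.659) = 13.452^1.517 ≈ 51.63 mb.
P_c ≤ 1007 − 51.63 = 955.37, so the highest integer P_c is 955 mb.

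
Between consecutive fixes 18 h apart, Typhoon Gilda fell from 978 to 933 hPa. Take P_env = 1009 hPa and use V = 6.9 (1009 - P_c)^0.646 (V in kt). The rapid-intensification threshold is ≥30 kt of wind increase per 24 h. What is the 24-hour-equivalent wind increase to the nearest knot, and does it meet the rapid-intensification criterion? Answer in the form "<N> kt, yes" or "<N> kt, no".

V₁: ΔP = 31, V ≈ 6.9 × 31^0.646 ≈ 63.43 kt.
V₂: ΔP = 76, V ≈ 6.9 × 76^0.646 ≈ 113.20 kt.
ΔV over 18 h = 49.77 kt → 24 h equivalent = 49.77 × 24/18 ≈ 66.36 kt.
66 kt ≥ 30 kt ⇒ rapid intensification.

66 kt, yes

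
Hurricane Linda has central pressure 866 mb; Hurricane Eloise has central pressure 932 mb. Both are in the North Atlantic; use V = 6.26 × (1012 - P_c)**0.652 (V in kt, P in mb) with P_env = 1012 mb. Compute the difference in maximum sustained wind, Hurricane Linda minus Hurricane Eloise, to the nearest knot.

52 kt

Hurricane Linda: ΔP = 146; V ≈ 6.26 × 146^0.652 ≈ 161.34 kt.
Hurricane Eloise: ΔP = 80; V ≈ 6.26 × 80^0.652 ≈ 108.99 kt.
Difference ≈ 161.34 − 108.99 = 52.35 → 52 kt.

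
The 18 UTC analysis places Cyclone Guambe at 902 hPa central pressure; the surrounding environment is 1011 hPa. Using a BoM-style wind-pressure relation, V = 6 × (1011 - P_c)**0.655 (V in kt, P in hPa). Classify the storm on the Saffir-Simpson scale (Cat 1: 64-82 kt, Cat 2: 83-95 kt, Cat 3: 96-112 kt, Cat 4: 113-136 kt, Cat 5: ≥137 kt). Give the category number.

4

ΔP = 1011 − 902 = 109 hPa.
V ≈ 6 × 109^0.655 = 6 × 21.60 ≈ 130 kt.
130 kt falls in the Category 4 band.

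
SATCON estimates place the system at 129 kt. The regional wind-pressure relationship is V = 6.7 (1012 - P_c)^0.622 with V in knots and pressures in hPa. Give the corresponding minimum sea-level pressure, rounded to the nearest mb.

ΔP = (V / 6.7)^(1/0.622) = (129/6.7)^1.608.
129/6.7 = 19.254; 19.254^1.608 ≈ 116.18 mb.
P_c = 1012 − 116.18 = 895.82 ≈ 896 mb.

896 mb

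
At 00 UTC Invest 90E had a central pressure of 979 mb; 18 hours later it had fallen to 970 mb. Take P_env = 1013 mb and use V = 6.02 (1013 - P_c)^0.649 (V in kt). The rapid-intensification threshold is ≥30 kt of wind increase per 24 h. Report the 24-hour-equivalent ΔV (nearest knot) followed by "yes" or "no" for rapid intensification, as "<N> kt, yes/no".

V₁: ΔP = 34, V ≈ 6.02 × 34^0.649 ≈ 59.36 kt.
V₂: ΔP = 43, V ≈ 6.02 × 43^0.649 ≈ 69.14 kt.
ΔV over 18 h = 9.78 kt → 24 h equivalent = 9.78 × 24/18 ≈ 13.04 kt.
13 kt < 30 kt ⇒ not rapid intensification.

13 kt, no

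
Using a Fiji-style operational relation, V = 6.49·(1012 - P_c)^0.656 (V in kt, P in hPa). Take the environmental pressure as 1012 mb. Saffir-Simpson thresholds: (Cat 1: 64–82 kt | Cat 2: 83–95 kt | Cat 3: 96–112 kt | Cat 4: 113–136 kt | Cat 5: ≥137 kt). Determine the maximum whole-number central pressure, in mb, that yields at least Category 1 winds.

Category 1 begins at V = 64 kt.
Required ΔP = (64/6.49)^(1/0.656) = 9.861^1.524 ≈ 32.75 mb.
P_c ≤ 1012 − 32.75 = 979.25, so the highest integer P_c is 979 mb.

979 mb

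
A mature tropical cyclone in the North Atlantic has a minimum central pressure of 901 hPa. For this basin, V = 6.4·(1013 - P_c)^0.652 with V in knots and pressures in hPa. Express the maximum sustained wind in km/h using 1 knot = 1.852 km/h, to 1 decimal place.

ΔP = 1013 − 901 = 112 hPa.
V ≈ 6.4 × 112^0.652 = 6.4 × 21.682 ≈ 138.762 kt.
138.762 × 1.852 ≈ 256.99 km/h → 257.0 km/h.

257.0 km/h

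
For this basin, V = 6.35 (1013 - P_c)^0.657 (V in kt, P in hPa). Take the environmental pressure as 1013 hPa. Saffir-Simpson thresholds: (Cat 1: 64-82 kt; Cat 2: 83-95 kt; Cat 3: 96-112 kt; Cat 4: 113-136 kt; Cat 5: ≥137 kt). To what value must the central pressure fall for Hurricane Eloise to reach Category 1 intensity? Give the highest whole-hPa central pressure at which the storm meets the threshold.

Category 1 begins at V = 64 kt.
Required ΔP = (64/6.35)^(1/0.657) = 10.079^1.522 ≈ 33.67 hPa.
P_c ≤ 1013 − 33.67 = 979.33, so the highest integer P_c is 979 hPa.

979 hPa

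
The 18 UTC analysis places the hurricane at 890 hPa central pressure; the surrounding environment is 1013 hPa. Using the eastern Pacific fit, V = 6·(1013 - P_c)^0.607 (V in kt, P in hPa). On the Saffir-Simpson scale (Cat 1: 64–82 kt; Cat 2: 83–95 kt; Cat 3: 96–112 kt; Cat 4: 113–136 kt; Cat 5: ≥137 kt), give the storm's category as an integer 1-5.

3

ΔP = 1013 − 890 = 123 hPa.
V ≈ 6 × 123^0.607 = 6 × 18.56 ≈ 111 kt.
111 kt falls in the Category 3 band.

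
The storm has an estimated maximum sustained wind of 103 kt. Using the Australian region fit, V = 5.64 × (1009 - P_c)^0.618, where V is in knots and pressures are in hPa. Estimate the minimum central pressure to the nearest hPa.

899 hPa

ΔP = (V / 5.64)^(1/0.618) = (103/5.64)^1.618.
103/5.64 = 18.262; 18.262^1.618 ≈ 109.99 hPa.
P_c = 1009 − 109.99 = 899.01 ≈ 899 hPa.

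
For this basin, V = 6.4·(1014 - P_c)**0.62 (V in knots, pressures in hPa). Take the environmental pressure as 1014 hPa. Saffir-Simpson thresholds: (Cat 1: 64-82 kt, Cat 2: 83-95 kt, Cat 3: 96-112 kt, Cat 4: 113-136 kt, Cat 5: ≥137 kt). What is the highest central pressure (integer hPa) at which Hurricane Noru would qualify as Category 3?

Category 3 begins at V = 96 kt.
Required ΔP = (96/6.4)^(1/0.62) = 15.000^1.613 ≈ 78.87 hPa.
P_c ≤ 1014 − 78.87 = 935.13, so the highest integer P_c is 935 hPa.

935 hPa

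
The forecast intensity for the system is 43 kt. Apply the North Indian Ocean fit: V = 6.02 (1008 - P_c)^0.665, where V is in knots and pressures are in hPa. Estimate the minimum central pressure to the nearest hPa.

ΔP = (V / 6.02)^(1/0.665) = (43/6.02)^1.504.
43/6.02 = 7.143; 7.143^1.504 ≈ 19.23 hPa.
P_c = 1008 − 19.23 = 988.77 ≈ 989 hPa.

989 hPa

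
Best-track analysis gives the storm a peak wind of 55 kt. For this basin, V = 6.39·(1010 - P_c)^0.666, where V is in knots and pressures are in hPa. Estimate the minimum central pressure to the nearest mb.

ΔP = (V / 6.39)^(1/0.666) = (55/6.39)^1.502.
55/6.39 = 8.607; 8.607^1.502 ≈ 25.33 mb.
P_c = 1010 − 25.33 = 984.67 ≈ 985 mb.

985 mb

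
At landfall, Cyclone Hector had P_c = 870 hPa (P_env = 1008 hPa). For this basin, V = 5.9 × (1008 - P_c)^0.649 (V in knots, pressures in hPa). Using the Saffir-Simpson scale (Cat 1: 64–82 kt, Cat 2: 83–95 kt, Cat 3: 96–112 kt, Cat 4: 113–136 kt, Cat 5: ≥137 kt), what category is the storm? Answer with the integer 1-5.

5

ΔP = 1008 − 870 = 138 hPa.
V ≈ 5.9 × 138^0.649 = 5.9 × 24.48 ≈ 144 kt.
144 kt falls in the Category 5 band.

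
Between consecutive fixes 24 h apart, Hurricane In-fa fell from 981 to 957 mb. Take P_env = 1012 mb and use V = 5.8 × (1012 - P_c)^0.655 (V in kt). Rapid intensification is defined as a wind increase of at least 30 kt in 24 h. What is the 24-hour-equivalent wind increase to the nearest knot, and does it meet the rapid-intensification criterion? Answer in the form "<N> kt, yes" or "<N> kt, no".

25 kt, no

V₁: ΔP = 31, V ≈ 5.8 × 31^0.655 ≈ 54.99 kt.
V₂: ΔP = 55, V ≈ 5.8 × 55^0.655 ≈ 80.05 kt.
ΔV over 24 h = 25.06 kt → 24 h equivalent = 25.06 × 24/24 ≈ 25.06 kt.
25 kt < 30 kt ⇒ not rapid intensification.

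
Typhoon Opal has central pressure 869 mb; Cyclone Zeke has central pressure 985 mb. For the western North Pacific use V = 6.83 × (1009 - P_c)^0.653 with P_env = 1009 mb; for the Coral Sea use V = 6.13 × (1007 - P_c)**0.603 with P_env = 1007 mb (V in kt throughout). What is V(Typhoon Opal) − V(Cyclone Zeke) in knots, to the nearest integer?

Typhoon Opal: ΔP = 140; V ≈ 6.83 × 140^0.653 ≈ 172.12 kt.
Cyclone Zeke: ΔP = 22; V ≈ 6.13 × 22^0.603 ≈ 39.53 kt.
Difference ≈ 172.12 − 39.53 = 132.59 → 133 kt.

133 kt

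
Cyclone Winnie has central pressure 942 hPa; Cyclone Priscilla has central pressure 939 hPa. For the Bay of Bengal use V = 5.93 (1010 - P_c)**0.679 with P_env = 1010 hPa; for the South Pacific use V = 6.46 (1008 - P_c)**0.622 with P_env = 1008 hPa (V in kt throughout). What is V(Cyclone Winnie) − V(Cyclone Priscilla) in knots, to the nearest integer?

14 kt

Cyclone Winnie: ΔP = 68; V ≈ 5.93 × 68^0.679 ≈ 104.07 kt.
Cyclone Priscilla: ΔP = 69; V ≈ 6.46 × 69^0.622 ≈ 89.95 kt.
Difference ≈ 104.07 − 89.95 = 14.12 → 14 kt.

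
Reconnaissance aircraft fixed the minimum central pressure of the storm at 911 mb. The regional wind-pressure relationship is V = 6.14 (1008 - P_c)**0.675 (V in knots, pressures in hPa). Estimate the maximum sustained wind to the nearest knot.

ΔP = 1008 − 911 = 97 mb.
97^0.675 ≈ 21.932.
V ≈ 6.14 × 21.932 ≈ 134.7 kt.

135 kt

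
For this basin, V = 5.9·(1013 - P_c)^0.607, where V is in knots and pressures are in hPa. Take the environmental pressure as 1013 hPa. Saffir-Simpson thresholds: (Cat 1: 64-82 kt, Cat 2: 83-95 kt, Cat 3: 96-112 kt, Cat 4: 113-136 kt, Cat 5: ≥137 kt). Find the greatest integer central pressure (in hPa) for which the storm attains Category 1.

Category 1 begins at V = 64 kt.
Required ΔP = (64/5.9)^(1/0.607) = 10.847^1.647 ≈ 50.77 hPa.
P_c ≤ 1013 − 50.77 = 962.23, so the highest integer P_c is 962 hPa.

962 hPa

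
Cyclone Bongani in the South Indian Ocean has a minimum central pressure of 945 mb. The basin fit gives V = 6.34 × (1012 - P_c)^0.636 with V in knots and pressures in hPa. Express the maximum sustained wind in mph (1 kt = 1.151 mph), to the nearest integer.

ΔP = 1012 − 945 = 67 mb.
V ≈ 6.34 × 67^0.636 = 6.34 × 14.501 ≈ 91.933 kt.
91.933 × 1.151 ≈ 105.82 mph → 106 mph.

106 mph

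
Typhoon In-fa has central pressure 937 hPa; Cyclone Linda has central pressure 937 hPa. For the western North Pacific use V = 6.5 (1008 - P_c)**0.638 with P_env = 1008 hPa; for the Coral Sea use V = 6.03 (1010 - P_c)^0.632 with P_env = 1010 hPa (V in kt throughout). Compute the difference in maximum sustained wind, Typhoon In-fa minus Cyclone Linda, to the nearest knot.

8 kt

Typhoon In-fa: ΔP = 71; V ≈ 6.5 × 71^0.638 ≈ 98.63 kt.
Cyclone Linda: ΔP = 73; V ≈ 6.03 × 73^0.632 ≈ 90.77 kt.
Difference ≈ 98.63 − 90.77 = 7.86 → 8 kt.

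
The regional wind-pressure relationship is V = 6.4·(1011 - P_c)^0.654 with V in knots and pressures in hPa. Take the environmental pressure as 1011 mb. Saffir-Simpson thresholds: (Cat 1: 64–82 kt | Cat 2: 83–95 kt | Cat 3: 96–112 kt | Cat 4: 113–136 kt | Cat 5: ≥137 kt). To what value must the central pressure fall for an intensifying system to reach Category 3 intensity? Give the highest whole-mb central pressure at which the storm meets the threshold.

Category 3 begins at V = 96 kt.
Required ΔP = (96/6.4)^(1/0.654) = 15.000^1.529 ≈ 62.85 mb.
P_c ≤ 1011 − 62.85 = 948.15, so the highest integer P_c is 948 mb.

948 mb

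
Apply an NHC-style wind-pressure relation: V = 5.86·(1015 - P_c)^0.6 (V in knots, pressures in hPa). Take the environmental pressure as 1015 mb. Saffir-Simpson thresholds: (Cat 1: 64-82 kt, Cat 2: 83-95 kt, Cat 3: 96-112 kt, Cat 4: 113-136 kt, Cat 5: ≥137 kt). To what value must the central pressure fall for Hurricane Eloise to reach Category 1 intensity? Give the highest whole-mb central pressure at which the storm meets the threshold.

961 mb

Category 1 begins at V = 64 kt.
Required ΔP = (64/5.86)^(1/0.6) = 10.922^1.667 ≈ 53.76 mb.
P_c ≤ 1015 − 53.76 = 961.24, so the highest integer P_c is 961 mb.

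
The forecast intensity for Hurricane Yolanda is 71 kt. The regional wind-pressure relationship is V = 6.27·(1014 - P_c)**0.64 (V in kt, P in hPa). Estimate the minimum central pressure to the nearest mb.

ΔP = (V / 6.27)^(1/0.64) = (71/6.27)^1.562.
71/6.27 = 11.324; 11.324^1.562 ≈ 44.35 mb.
P_c = 1014 − 44.35 = 969.65 ≈ 970 mb.

970 mb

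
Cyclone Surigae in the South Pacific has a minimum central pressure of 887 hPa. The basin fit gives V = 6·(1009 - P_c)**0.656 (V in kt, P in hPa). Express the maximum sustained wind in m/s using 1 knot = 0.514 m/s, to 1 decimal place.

72.1 m/s

ΔP = 1009 − 887 = 122 hPa.
V ≈ 6 × 122^0.656 = 6 × 23.370 ≈ 140.218 kt.
140.218 × 0.514 ≈ 72.07 m/s → 72.1 m/s.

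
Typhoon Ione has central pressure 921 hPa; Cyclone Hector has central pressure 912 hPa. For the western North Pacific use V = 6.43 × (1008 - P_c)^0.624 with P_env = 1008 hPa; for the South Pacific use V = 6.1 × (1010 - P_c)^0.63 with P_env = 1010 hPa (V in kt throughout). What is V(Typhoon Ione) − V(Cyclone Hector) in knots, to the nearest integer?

-5 kt

Typhoon Ione: ΔP = 87; V ≈ 6.43 × 87^0.624 ≈ 104.34 kt.
Cyclone Hector: ΔP = 98; V ≈ 6.1 × 98^0.63 ≈ 109.60 kt.
Difference ≈ 104.34 − 109.60 = -5.26 → -5 kt.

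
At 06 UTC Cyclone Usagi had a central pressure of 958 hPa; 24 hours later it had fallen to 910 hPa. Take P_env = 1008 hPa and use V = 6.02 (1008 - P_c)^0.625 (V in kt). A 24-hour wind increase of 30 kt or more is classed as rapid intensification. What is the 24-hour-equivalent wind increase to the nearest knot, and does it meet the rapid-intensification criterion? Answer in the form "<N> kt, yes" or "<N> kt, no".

V₁: ΔP = 50, V ≈ 6.02 × 50^0.625 ≈ 69.41 kt.
V₂: ΔP = 98, V ≈ 6.02 × 98^0.625 ≈ 105.71 kt.
ΔV over 24 h = 36.30 kt → 24 h equivalent = 36.30 × 24/24 ≈ 36.30 kt.
36 kt ≥ 30 kt ⇒ rapid intensification.

36 kt, yes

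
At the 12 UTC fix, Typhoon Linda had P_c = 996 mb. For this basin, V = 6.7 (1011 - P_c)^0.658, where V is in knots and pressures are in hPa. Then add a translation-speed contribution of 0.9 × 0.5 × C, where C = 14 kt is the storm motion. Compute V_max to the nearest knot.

46 kt

ΔP = 1011 − 996 = 15 mb.
15^0.658 ≈ 5.941.
V ≈ 6.7 × 5.941 ≈ 39.8 kt.
Translation term: 0.9 × 0.5 × 14 = 6.3 kt.
Corrected V ≈ 46.1 kt → 46 kt.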